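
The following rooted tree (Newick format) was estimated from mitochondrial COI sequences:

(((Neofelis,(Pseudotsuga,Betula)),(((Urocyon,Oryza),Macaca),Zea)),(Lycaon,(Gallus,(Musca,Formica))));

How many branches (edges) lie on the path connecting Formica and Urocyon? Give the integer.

The MRCA of Formica and Urocyon is the root of the tree.
From Formica up to that node: 4 branches. From Urocyon up to the same node: 5 branches. Total: 4 + 5 = 9.

9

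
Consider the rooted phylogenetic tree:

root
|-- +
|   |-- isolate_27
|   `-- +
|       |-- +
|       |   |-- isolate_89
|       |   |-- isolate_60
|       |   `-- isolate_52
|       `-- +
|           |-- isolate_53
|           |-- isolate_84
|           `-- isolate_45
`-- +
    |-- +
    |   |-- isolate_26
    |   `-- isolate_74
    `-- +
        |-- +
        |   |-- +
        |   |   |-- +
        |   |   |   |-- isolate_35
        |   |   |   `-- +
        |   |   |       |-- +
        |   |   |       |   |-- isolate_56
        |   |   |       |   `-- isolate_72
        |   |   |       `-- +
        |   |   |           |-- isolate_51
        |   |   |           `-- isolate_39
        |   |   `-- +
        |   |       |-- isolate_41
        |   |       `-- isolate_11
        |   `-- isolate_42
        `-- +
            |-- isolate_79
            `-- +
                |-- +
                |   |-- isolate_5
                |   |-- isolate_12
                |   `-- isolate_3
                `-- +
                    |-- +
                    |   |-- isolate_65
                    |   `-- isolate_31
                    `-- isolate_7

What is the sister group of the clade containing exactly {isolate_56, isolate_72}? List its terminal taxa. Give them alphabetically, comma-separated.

isolate_39, isolate_51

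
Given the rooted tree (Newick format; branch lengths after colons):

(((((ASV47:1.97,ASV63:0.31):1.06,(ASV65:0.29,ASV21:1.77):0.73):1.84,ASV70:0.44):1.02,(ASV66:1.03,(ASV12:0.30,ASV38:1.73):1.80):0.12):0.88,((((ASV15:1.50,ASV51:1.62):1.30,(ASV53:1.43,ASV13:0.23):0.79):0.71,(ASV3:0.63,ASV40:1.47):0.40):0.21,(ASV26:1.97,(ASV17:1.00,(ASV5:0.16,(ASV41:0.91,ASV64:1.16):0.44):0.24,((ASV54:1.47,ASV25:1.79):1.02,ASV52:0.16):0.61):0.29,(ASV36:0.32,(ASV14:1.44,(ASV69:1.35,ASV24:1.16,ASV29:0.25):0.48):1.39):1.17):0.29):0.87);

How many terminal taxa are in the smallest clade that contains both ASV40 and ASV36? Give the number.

19

The MRCA of ASV40 and ASV36 is the node subtending ((((ASV15,ASV51),(ASV53,ASV13)),(ASV3,ASV40)),(ASV26,(ASV17,(ASV5,(ASV41,ASV64)),((ASV54,ASV25),ASV52)),(ASV36,(ASV14,(ASV69,ASV24,ASV29))))).
That clade contains 19 terminal taxa: ASV13, ASV14, ASV15, ASV17, ASV24, ASV25, ASV26, ASV29, ASV3, ASV36, ASV40, ASV41, ASV5, ASV51, ASV52, ASV53, ASV54, ASV64, ASV69.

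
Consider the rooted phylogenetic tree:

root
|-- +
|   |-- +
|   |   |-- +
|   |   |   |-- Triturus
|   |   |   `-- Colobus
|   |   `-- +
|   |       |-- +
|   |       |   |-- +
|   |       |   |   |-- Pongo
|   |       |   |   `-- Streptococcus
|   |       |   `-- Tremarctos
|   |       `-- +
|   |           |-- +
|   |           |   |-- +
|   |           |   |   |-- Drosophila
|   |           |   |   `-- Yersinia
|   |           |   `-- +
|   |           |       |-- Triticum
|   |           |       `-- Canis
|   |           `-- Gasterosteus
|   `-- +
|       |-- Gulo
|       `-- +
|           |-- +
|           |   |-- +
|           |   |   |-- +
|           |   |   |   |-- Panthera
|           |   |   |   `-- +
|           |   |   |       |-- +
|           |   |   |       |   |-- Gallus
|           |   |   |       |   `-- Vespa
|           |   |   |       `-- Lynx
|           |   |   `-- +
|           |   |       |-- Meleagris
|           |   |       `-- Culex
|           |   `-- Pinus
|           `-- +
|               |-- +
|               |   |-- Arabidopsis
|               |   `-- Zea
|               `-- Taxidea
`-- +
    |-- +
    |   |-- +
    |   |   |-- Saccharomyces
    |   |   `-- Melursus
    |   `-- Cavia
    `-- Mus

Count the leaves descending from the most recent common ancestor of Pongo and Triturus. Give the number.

10

The MRCA of Pongo and Triturus is the node subtending ((Triturus,Colobus),(((Pongo,Streptococcus),Tremarctos),(((Drosophila,Yersinia),(Triticum,Canis)),Gasterosteus))).
That clade contains 10 terminal taxa: Canis, Colobus, Drosophila, Gasterosteus, Pongo, Streptococcus, Tremarctos, Triticum, Triturus, Yersinia.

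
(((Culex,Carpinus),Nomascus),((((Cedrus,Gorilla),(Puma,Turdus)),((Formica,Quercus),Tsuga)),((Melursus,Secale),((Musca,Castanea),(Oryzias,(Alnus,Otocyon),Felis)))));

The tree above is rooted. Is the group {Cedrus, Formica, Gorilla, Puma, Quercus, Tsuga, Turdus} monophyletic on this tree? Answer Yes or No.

The most recent common ancestor of these taxa subtends (((Cedrus,Gorilla),(Puma,Turdus)),((Formica,Quercus),Tsuga)).
That clade has exactly 7 tips — every listed taxon and nothing else — so the group is monophyletic.

Yes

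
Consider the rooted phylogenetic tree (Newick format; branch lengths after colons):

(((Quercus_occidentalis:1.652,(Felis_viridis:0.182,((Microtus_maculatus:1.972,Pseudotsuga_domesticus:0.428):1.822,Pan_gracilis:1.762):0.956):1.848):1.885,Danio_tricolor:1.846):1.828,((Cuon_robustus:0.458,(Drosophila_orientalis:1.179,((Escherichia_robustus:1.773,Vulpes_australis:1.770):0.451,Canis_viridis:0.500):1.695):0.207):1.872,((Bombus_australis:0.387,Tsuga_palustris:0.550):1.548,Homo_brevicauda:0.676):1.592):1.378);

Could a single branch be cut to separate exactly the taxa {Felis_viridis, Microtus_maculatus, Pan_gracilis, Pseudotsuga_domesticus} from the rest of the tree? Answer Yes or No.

Yes

The most recent common ancestor of these taxa subtends (Felis_viridis,((Microtus_maculatus,Pseudotsuga_domesticus),Pan_gracilis)).
That clade has exactly 4 tips — every listed taxon and nothing else — so the group is monophyletic.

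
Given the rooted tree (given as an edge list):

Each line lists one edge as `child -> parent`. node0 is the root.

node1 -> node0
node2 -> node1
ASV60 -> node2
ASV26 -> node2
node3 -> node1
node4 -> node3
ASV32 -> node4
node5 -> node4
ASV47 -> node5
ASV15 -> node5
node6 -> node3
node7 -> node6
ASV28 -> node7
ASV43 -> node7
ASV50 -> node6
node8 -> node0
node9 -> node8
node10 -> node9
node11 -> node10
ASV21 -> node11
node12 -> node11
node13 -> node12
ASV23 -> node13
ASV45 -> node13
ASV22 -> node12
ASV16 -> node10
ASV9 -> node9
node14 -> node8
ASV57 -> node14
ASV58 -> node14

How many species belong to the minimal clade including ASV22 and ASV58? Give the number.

8

The MRCA of ASV22 and ASV58 is the node subtending ((((ASV21,((ASV23,ASV45),ASV22)),ASV16),ASV9),(ASV57,ASV58)).
That clade contains 8 terminal taxa: ASV16, ASV21, ASV22, ASV23, ASV45, ASV57, ASV58, ASV9.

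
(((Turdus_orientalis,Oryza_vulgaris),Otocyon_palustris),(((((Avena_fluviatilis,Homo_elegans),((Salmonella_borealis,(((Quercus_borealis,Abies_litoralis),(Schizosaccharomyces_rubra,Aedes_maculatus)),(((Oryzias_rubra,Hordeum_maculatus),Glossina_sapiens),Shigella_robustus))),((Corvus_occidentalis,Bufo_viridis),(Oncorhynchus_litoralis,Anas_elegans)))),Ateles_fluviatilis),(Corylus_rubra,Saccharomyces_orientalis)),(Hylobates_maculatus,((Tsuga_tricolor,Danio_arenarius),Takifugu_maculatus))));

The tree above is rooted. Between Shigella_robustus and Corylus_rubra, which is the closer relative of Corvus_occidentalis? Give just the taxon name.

The MRCA of Corvus_occidentalis and Shigella_robustus subtends ((Salmonella_borealis,(((Quercus_borealis,Abies_litoralis),(Schizosaccharomyces_rubra,Aedes_maculatus)),(((Oryzias_rubra,Hordeum_maculatus),Glossina_sapiens),Shigella_robustus))),((Corvus_occidentalis,Bufo_viridis),(Oncorhynchus_litoralis,Anas_elegans))) (13 taxa).
The MRCA of Corvus_occidentalis and Corylus_rubra subtends ((((Avena_fluviatilis,Homo_elegans),((Salmonella_borealis,(((Quercus_borealis,Abies_litoralis),(Schizosaccharomyces_rubra,Aedes_maculatus)),(((Oryzias_rubra,Hordeum_maculatus),Glossina_sapiens),Shigella_robustus))),((Corvus_occidentalis,Bufo_viridis),(Oncorhynchus_litoralis,Anas_elegans)))),Ateles_fluviatilis),(Corylus_rubra,Saccharomyces_orientalis)) (18 taxa).
The first is nested inside the second, so Corvus_occidentalis shares a more recent common ancestor with Shigella_robustus.

Shigella_robustus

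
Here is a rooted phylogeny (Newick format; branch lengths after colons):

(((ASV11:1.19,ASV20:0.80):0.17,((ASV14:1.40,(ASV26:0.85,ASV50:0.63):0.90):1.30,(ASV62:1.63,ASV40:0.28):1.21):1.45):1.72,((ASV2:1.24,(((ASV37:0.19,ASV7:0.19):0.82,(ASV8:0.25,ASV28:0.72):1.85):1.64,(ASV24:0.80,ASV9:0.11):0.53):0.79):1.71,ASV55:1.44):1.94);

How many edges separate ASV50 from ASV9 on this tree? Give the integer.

The MRCA of ASV50 and ASV9 is the root of the tree.
From ASV50 up to that node: 5 branches. From ASV9 up to the same node: 5 branches. Total: 5 + 5 = 10.

10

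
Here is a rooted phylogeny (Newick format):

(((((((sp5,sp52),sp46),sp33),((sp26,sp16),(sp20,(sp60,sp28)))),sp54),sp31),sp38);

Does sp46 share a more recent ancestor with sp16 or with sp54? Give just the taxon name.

sp16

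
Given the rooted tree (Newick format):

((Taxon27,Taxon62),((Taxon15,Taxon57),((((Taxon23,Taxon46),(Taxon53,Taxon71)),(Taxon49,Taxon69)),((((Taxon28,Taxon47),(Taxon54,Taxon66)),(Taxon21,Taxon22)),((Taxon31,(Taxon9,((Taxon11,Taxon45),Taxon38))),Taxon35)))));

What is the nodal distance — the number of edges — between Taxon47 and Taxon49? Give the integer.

The MRCA of Taxon47 and Taxon49 is the node subtending ((((Taxon23,Taxon46),(Taxon53,Taxon71)),(Taxon49,Taxon69)),((((Taxon28,Taxon47),(Taxon54,Taxon66)),(Taxon21,Taxon22)),((Taxon31,(Taxon9,((Taxon11,Taxon45),Taxon38))),Taxon35))).
From Taxon47 up to that node: 5 branches. From Taxon49 up to the same node: 3 branches. Total: 5 + 3 = 8.

8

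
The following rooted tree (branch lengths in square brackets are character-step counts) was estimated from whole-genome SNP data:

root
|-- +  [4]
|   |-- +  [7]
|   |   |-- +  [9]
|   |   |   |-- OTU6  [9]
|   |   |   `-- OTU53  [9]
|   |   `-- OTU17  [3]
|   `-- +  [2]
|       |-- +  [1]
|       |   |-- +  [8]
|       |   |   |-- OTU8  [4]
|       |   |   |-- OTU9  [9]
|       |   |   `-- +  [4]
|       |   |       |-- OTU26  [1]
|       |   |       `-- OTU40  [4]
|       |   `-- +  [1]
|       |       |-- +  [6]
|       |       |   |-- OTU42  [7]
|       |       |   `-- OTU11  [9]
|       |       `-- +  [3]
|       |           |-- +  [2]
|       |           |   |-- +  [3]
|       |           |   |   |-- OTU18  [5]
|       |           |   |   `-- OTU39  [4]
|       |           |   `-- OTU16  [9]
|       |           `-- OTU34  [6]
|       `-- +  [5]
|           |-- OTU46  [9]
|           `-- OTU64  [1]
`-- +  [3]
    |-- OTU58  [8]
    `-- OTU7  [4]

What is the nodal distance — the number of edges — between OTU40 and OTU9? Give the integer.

3

The MRCA of OTU40 and OTU9 is the node subtending (OTU8,OTU9,(OTU26,OTU40)).
From OTU40 up to that node: 2 branches. From OTU9 up to the same node: 1 branch. Total: 2 + 1 = 3.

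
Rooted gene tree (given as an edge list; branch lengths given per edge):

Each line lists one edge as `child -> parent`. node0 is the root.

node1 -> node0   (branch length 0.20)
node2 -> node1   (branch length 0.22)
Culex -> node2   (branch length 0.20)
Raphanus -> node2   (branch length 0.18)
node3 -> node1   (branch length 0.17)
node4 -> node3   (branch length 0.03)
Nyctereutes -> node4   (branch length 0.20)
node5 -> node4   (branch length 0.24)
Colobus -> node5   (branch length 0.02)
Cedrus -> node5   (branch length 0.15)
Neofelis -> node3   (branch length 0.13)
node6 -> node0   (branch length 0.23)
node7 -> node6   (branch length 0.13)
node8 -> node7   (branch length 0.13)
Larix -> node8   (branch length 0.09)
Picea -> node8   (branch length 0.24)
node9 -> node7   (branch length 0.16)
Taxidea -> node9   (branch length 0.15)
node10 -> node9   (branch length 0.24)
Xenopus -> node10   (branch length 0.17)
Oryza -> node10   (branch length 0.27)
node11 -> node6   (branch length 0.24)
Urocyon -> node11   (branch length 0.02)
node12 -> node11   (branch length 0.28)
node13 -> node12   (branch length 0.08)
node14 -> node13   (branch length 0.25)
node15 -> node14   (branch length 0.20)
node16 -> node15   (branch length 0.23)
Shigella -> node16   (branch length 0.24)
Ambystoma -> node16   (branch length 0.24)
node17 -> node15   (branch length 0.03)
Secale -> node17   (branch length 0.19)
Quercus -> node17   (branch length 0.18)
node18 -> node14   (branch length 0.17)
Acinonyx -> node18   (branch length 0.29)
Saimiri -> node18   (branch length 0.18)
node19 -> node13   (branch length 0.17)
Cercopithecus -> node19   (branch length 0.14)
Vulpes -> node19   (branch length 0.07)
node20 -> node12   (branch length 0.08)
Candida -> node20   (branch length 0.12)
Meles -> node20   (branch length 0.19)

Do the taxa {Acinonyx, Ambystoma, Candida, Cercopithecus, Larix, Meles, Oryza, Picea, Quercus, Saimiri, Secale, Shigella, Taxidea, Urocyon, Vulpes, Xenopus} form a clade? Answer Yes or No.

Yes

The most recent common ancestor of these taxa subtends (((Larix,Picea),(Taxidea,(Xenopus,Oryza))),(Urocyon,(((((Shigella,Ambystoma),(Secale,Quercus)),(Acinonyx,Saimiri)),(Cercopithecus,Vulpes)),(Candida,Meles)))).
That clade has exactly 16 tips — every listed taxon and nothing else — so the group is monophyletic.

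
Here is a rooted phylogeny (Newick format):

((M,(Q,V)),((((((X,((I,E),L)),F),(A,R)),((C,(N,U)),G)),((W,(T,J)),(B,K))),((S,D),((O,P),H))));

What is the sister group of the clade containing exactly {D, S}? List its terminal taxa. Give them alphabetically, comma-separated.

H, O, P

The clade containing exactly {D, S} attaches to the tree at the node subtending ((S,D),((O,P),H)).
The other lineage descending from that same node — the sister group — is ((O,P),H); its 3 tips in alphabetical order are the answer.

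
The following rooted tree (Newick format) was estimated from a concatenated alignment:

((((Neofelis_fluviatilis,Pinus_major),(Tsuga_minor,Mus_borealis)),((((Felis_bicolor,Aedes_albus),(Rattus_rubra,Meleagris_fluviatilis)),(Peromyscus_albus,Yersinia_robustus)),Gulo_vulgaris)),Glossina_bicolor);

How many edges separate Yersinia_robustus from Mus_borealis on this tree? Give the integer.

7

The MRCA of Yersinia_robustus and Mus_borealis is the node subtending (((Neofelis_fluviatilis,Pinus_major),(Tsuga_minor,Mus_borealis)),((((Felis_bicolor,Aedes_albus),(Rattus_rubra,Meleagris_fluviatilis)),(Peromyscus_albus,Yersinia_robustus)),Gulo_vulgaris)).
From Yersinia_robustus up to that node: 4 branches. From Mus_borealis up to the same node: 3 branches. Total: 4 + 3 = 7.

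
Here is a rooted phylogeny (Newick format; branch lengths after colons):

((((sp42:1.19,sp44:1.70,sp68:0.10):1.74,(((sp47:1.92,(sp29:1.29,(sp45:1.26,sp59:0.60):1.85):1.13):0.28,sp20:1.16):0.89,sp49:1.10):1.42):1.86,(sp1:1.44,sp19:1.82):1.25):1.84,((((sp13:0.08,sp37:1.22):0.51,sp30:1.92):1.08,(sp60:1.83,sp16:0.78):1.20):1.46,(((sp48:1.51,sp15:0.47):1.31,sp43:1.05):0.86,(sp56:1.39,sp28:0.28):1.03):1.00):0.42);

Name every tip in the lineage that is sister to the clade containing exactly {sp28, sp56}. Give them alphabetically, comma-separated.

The clade containing exactly {sp28, sp56} attaches to the tree at the node subtending (((sp48,sp15),sp43),(sp56,sp28)).
The other lineage descending from that same node — the sister group — is ((sp48,sp15),sp43); its 3 tips in alphabetical order are the answer.

sp15, sp43, sp48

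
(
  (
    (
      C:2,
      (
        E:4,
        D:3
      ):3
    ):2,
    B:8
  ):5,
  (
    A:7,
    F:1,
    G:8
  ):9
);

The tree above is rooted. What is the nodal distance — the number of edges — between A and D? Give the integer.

The MRCA of A and D is the root of the tree.
From A up to that node: 2 branches. From D up to the same node: 4 branches. Total: 2 + 4 = 6.

6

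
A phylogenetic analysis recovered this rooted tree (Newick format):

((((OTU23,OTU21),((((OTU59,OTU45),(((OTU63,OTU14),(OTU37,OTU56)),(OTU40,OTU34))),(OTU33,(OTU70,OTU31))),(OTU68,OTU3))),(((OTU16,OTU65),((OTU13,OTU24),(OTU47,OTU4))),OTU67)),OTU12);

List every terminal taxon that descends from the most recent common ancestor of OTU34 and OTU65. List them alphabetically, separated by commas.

OTU13, OTU14, OTU16, OTU21, OTU23, OTU24, OTU3, OTU31, OTU33, OTU34, OTU37, OTU4, OTU40, OTU45, OTU47, OTU56, OTU59, OTU63, OTU65, OTU67, OTU68, OTU70

Tracing OTU34: it sits inside (OTU40,OTU34).
Tracing OTU65: it sits inside (OTU16,OTU65).
The smallest clade enclosing both is (((OTU23,OTU21),((((OTU59,OTU45),(((OTU63,OTU14),(OTU37,OTU56)),(OTU40,OTU34))),(OTU33,(OTU70,OTU31))),(OTU68,OTU3))),(((OTU16,OTU65),((OTU13,OTU24),(OTU47,OTU4))),OTU67)); the answer is its 22 terminal taxa in alphabetical order.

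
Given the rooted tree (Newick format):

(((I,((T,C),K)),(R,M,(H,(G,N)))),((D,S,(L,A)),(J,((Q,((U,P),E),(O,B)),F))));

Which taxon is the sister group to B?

O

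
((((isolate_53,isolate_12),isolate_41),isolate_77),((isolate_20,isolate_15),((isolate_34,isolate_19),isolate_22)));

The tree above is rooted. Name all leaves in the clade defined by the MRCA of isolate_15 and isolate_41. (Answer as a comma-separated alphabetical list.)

isolate_12, isolate_15, isolate_19, isolate_20, isolate_22, isolate_34, isolate_41, isolate_53, isolate_77

Tracing isolate_15: it sits inside (isolate_20,isolate_15).
Tracing isolate_41: it sits inside ((isolate_53,isolate_12),isolate_41).
The smallest clade enclosing both is the whole tree (their MRCA is the root), so the answer is all 9 tips in alphabetical order.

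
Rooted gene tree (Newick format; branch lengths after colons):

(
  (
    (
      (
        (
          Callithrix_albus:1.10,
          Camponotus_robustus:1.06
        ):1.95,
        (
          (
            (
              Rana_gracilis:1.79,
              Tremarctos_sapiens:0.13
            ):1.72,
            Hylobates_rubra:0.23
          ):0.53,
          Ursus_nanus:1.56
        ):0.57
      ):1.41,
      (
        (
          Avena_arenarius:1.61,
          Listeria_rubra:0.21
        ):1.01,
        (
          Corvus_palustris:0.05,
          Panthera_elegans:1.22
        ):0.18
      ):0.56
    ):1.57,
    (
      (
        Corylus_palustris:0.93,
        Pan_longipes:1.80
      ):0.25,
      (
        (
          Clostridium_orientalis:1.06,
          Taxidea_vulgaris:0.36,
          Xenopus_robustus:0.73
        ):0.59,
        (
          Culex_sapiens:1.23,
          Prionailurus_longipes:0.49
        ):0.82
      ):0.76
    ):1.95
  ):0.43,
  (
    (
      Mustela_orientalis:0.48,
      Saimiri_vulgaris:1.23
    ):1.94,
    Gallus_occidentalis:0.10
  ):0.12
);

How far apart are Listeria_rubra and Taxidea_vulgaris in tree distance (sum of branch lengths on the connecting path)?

7.01

The path runs Listeria_rubra → … → MRCA → … → Taxidea_vulgaris; the MRCA is the node subtending ((((Callithrix_albus,Camponotus_robustus),(((Rana_gracilis,Tremarctos_sapiens),Hylobates_rubra),Ursus_nanus)),((Avena_arenarius,Listeria_rubra),(Corvus_palustris,Panthera_elegans))),((Corylus_palustris,Pan_longipes),((Clostridium_orientalis,Taxidea_vulgaris,Xenopus_robustus),(Culex_sapiens,Prionailurus_longipes)))).
Branch lengths along that path: 0.21 + 1.01 + 0.56 + 1.57 + 1.95 + 0.76 + 0.59 + 0.36 = 7.01.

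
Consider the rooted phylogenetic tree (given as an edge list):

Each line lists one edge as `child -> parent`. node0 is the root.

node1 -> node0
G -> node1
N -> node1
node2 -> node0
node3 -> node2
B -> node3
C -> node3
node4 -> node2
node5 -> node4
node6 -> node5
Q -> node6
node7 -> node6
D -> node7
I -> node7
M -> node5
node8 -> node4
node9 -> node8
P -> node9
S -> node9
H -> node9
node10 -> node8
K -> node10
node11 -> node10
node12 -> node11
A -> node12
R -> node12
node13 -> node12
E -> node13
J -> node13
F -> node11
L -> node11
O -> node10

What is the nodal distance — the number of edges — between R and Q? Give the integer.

The MRCA of R and Q is the node subtending (((Q,(D,I)),M),((P,S,H),(K,((A,R,(E,J)),F,L),O))).
From R up to that node: 5 branches. From Q up to the same node: 3 branches. Total: 5 + 3 = 8.

8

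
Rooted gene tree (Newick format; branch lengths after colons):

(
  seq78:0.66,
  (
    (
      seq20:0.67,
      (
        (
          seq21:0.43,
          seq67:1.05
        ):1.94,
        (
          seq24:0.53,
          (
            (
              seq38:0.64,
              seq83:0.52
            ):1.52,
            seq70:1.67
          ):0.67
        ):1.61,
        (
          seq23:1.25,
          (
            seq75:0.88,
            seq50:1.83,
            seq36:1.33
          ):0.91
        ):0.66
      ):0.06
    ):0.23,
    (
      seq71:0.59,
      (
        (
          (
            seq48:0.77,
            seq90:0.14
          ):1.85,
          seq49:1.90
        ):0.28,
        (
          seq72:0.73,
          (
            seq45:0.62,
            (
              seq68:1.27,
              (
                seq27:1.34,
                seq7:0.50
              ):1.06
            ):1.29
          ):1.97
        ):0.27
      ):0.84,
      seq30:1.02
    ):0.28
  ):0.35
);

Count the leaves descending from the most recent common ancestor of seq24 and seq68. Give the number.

21

The MRCA of seq24 and seq68 is the node subtending ((seq20,((seq21,seq67),(seq24,((seq38,seq83),seq70)),(seq23,(seq75,seq50,seq36)))),(seq71,(((seq48,seq90),seq49),(seq72,(seq45,(seq68,(seq27,seq7))))),seq30)).
That clade contains 21 terminal taxa: seq20, seq21, seq23, seq24, seq27, seq30, seq36, seq38, seq45, seq48, seq49, seq50, seq67, seq68, seq7, seq70, seq71, seq72, seq75, seq83, seq90.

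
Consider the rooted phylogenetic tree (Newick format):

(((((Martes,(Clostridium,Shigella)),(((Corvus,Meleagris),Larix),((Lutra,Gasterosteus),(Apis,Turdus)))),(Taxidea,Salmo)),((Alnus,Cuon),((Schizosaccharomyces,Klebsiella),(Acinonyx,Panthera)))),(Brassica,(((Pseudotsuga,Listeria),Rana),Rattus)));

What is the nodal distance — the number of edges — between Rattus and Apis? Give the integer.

The MRCA of Rattus and Apis is the root of the tree.
From Rattus up to that node: 3 branches. From Apis up to the same node: 7 branches. Total: 3 + 7 = 10.

10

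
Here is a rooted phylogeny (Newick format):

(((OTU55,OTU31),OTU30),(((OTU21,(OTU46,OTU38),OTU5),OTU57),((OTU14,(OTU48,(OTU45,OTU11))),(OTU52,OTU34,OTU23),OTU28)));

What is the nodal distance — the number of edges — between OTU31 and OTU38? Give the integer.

8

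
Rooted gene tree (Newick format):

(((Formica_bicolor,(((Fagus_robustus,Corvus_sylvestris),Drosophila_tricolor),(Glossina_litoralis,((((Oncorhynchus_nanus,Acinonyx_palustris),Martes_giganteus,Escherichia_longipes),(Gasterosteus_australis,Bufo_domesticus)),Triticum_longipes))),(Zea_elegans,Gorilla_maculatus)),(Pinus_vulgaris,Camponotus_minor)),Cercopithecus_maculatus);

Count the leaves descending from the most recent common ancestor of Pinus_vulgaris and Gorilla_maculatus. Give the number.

16

The MRCA of Pinus_vulgaris and Gorilla_maculatus is the node subtending ((Formica_bicolor,(((Fagus_robustus,Corvus_sylvestris),Drosophila_tricolor),(Glossina_litoralis,((((Oncorhynchus_nanus,Acinonyx_palustris),Martes_giganteus,Escherichia_longipes),(Gasterosteus_australis,Bufo_domesticus)),Triticum_longipes))),(Zea_elegans,Gorilla_maculatus)),(Pinus_vulgaris,Camponotus_minor)).
That clade contains 16 terminal taxa: Acinonyx_palustris, Bufo_domesticus, Camponotus_minor, Corvus_sylvestris, Drosophila_tricolor, Escherichia_longipes, Fagus_robustus, Formica_bicolor, Gasterosteus_australis, Glossina_litoralis, Gorilla_maculatus, Martes_giganteus, Oncorhynchus_nanus, Pinus_vulgaris, Triticum_longipes, Zea_elegans.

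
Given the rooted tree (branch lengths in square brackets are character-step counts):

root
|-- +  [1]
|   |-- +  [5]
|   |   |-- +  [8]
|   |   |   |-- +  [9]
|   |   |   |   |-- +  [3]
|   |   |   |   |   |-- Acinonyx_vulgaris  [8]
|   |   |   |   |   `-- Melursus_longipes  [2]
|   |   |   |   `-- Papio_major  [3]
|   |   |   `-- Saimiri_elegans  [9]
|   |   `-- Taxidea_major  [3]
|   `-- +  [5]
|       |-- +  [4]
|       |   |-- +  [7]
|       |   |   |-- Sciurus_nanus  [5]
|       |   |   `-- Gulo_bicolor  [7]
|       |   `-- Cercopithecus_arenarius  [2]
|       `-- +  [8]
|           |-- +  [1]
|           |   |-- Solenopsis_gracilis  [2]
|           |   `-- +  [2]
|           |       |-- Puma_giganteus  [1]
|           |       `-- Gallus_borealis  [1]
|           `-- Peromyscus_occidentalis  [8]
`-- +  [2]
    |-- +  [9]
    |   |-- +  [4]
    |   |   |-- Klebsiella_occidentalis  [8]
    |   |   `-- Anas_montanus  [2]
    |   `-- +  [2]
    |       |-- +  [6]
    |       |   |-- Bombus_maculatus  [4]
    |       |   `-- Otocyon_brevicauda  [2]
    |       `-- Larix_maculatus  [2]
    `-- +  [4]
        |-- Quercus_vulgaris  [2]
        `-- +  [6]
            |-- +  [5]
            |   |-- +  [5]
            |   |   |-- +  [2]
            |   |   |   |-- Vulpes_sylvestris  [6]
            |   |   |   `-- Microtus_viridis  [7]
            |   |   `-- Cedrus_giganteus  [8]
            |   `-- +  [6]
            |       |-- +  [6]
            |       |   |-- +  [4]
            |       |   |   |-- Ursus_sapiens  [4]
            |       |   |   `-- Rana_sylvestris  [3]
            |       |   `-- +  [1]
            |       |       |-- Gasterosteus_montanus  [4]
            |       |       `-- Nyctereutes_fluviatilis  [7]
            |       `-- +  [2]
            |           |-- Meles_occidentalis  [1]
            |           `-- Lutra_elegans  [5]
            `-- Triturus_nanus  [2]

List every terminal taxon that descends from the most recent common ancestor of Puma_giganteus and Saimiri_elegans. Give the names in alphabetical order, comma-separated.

Tracing Puma_giganteus: it sits inside (Puma_giganteus,Gallus_borealis).
Tracing Saimiri_elegans: it sits inside (((Acinonyx_vulgaris,Melursus_longipes),Papio_major),Saimiri_elegans).
The smallest clade enclosing both is (((((Acinonyx_vulgaris,Melursus_longipes),Papio_major),Saimiri_elegans),Taxidea_major),(((Sciurus_nanus,Gulo_bicolor),Cercopithecus_arenarius),((Solenopsis_gracilis,(Puma_giganteus,Gallus_borealis)),Peromyscus_occidentalis))); the answer is its 12 terminal taxa in alphabetical order.

Acinonyx_vulgaris, Cercopithecus_arenarius, Gallus_borealis, Gulo_bicolor, Melursus_longipes, Papio_major, Peromyscus_occidentalis, Puma_giganteus, Saimiri_elegans, Sciurus_nanus, Solenopsis_gracilis, Taxidea_major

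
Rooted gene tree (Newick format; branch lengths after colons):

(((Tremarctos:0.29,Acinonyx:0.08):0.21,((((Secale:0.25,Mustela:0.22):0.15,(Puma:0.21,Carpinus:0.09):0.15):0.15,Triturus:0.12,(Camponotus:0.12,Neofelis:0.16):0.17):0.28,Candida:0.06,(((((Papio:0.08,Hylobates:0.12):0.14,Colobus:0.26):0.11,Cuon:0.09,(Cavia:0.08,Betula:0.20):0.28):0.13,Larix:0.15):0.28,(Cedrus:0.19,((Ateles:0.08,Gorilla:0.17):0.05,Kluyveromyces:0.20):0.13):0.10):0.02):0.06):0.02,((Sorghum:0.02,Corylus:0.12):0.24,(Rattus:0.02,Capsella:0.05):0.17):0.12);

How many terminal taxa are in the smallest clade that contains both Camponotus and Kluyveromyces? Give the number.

19

The MRCA of Camponotus and Kluyveromyces is the node subtending ((((Secale,Mustela),(Puma,Carpinus)),Triturus,(Camponotus,Neofelis)),Candida,(((((Papio,Hylobates),Colobus),Cuon,(Cavia,Betula)),Larix),(Cedrus,((Ateles,Gorilla),Kluyveromyces)))).
That clade contains 19 terminal taxa: Ateles, Betula, Camponotus, Candida, Carpinus, Cavia, Cedrus, Colobus, Cuon, Gorilla, Hylobates, Kluyveromyces, Larix, Mustela, Neofelis, Papio, Puma, Secale, Triturus.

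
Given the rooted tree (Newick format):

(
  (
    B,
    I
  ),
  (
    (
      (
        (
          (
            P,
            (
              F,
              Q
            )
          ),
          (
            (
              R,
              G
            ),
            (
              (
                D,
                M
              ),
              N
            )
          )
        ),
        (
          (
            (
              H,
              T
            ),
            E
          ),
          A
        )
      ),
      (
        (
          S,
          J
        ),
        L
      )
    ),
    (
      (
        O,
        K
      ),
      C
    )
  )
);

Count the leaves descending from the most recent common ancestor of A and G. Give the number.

12

The MRCA of A and G is the node subtending (((P,(F,Q)),((R,G),((D,M),N))),(((H,T),E),A)).
That clade contains 12 terminal taxa: A, D, E, F, G, H, M, N, P, Q, R, T.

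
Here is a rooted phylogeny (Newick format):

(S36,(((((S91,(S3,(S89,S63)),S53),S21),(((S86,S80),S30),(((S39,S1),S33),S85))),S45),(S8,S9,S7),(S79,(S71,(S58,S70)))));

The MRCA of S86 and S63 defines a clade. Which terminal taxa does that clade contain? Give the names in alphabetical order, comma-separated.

Tracing S86: it sits inside (S86,S80).
Tracing S63: it sits inside (S89,S63).
The smallest clade enclosing both is (((S91,(S3,(S89,S63)),S53),S21),(((S86,S80),S30),(((S39,S1),S33),S85))); the answer is its 13 terminal taxa in alphabetical order.

S1, S21, S3, S30, S33, S39, S53, S63, S80, S85, S86, S89, S91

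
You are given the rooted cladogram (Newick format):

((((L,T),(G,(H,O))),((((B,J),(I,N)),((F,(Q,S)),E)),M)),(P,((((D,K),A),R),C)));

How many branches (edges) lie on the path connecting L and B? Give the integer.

The MRCA of L and B is the node subtending (((L,T),(G,(H,O))),((((B,J),(I,N)),((F,(Q,S)),E)),M)).
From L up to that node: 3 branches. From B up to the same node: 5 branches. Total: 3 + 5 = 8.

8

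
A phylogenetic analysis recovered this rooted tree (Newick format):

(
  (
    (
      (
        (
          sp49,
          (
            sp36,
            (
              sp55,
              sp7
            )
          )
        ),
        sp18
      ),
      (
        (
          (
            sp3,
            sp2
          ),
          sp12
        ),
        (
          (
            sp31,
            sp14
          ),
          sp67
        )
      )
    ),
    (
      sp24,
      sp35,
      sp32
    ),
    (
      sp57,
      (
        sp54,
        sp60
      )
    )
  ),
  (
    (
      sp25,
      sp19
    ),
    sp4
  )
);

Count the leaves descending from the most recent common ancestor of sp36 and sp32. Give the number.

17

The MRCA of sp36 and sp32 is the node subtending ((((sp49,(sp36,(sp55,sp7))),sp18),(((sp3,sp2),sp12),((sp31,sp14),sp67))),(sp24,sp35,sp32),(sp57,(sp54,sp60))).
That clade contains 17 terminal taxa: sp12, sp14, sp18, sp2, sp24, sp3, sp31, sp32, sp35, sp36, sp49, sp54, sp55, sp57, sp60, sp67, sp7.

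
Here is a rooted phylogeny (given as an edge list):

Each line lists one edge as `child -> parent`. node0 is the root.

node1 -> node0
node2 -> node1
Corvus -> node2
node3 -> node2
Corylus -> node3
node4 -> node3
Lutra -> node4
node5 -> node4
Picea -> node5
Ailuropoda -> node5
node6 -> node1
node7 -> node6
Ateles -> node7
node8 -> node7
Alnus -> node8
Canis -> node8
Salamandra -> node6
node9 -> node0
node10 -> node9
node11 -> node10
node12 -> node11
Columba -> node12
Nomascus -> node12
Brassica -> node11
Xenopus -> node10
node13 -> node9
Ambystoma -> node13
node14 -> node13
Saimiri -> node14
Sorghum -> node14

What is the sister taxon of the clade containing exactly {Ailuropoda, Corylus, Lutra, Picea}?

Corvus

The clade containing exactly {Ailuropoda, Corylus, Lutra, Picea} attaches to the tree at the node subtending (Corvus,(Corylus,(Lutra,(Picea,Ailuropoda)))).
The other lineage descending from that same node — the sister group — is the single tip Corvus.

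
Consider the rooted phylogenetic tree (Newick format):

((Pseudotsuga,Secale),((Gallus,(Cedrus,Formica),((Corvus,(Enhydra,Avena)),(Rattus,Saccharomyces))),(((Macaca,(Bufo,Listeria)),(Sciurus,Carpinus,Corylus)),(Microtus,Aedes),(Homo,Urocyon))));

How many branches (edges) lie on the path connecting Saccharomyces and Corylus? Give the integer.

The MRCA of Saccharomyces and Corylus is the node subtending ((Gallus,(Cedrus,Formica),((Corvus,(Enhydra,Avena)),(Rattus,Saccharomyces))),(((Macaca,(Bufo,Listeria)),(Sciurus,Carpinus,Corylus)),(Microtus,Aedes),(Homo,Urocyon))).
From Saccharomyces up to that node: 4 branches. From Corylus up to the same node: 4 branches. Total: 4 + 4 = 8.

8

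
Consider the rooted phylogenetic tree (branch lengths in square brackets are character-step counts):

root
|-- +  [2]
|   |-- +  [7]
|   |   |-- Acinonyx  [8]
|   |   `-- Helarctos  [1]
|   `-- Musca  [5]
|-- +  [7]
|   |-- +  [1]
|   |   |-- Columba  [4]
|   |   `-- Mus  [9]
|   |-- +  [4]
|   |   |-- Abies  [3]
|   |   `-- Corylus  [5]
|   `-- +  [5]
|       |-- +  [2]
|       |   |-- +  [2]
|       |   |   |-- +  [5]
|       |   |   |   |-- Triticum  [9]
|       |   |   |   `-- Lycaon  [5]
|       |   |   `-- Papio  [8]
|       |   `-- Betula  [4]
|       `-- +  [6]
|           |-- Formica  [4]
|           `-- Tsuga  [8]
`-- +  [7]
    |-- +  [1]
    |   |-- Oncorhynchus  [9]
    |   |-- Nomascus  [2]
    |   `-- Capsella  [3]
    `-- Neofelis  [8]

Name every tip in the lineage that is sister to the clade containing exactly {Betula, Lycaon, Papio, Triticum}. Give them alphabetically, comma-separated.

The clade containing exactly {Betula, Lycaon, Papio, Triticum} attaches to the tree at the node subtending ((((Triticum,Lycaon),Papio),Betula),(Formica,Tsuga)).
The other lineage descending from that same node — the sister group — is (Formica,Tsuga); its 2 tips in alphabetical order are the answer.

Formica, Tsuga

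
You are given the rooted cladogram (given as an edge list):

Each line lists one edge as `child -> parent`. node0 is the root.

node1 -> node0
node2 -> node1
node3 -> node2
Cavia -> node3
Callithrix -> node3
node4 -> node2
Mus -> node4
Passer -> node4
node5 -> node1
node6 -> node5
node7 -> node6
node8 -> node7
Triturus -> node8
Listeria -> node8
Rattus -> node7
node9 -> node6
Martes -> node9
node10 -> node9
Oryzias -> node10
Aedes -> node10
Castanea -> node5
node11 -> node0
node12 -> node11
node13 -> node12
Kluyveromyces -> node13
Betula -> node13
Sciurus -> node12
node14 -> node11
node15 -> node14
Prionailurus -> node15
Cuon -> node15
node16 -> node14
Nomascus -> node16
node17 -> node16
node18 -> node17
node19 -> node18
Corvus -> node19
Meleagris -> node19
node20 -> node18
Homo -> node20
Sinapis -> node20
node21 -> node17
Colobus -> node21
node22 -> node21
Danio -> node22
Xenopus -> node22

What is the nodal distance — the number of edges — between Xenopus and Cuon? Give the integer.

The MRCA of Xenopus and Cuon is the node subtending ((Prionailurus,Cuon),(Nomascus,(((Corvus,Meleagris),(Homo,Sinapis)),(Colobus,(Danio,Xenopus))))).
From Xenopus up to that node: 5 branches. From Cuon up to the same node: 2 branches. Total: 5 + 2 = 7.

7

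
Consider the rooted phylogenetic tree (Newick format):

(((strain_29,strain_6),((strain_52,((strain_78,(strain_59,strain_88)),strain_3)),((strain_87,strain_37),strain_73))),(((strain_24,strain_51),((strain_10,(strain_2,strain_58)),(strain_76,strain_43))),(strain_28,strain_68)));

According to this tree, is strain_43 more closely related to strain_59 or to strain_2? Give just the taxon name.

strain_2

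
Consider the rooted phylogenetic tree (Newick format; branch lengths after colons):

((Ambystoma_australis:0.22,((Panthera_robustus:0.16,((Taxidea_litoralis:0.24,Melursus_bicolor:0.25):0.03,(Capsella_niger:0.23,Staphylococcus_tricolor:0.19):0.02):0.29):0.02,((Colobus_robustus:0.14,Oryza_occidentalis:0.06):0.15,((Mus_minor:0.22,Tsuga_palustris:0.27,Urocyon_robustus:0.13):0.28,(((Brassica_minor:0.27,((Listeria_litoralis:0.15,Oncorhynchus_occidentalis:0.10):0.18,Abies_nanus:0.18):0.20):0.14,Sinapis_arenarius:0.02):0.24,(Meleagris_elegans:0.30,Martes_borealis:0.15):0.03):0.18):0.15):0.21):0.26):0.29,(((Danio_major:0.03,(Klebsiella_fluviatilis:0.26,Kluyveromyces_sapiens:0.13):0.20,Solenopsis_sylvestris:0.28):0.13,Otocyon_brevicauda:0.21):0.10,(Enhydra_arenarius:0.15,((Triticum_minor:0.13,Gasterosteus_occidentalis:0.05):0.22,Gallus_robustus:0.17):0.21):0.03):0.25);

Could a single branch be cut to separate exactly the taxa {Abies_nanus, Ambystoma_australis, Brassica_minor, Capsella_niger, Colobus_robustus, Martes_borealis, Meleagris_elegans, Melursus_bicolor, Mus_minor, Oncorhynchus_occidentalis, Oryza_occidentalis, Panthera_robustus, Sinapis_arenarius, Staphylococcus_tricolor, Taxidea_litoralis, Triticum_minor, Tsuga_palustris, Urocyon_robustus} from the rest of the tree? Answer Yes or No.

The MRCA of the listed taxa is the root, so the smallest clade containing them is the whole tree.
That clade also contains Danio_major, Enhydra_arenarius, Gallus_robustus, Gasterosteus_occidentalis, Klebsiella_fluviatilis, Kluyveromyces_sapiens, Listeria_litoralis, Otocyon_brevicauda, Solenopsis_sylvestris, which are not in the proposed group, so the group is not monophyletic.

No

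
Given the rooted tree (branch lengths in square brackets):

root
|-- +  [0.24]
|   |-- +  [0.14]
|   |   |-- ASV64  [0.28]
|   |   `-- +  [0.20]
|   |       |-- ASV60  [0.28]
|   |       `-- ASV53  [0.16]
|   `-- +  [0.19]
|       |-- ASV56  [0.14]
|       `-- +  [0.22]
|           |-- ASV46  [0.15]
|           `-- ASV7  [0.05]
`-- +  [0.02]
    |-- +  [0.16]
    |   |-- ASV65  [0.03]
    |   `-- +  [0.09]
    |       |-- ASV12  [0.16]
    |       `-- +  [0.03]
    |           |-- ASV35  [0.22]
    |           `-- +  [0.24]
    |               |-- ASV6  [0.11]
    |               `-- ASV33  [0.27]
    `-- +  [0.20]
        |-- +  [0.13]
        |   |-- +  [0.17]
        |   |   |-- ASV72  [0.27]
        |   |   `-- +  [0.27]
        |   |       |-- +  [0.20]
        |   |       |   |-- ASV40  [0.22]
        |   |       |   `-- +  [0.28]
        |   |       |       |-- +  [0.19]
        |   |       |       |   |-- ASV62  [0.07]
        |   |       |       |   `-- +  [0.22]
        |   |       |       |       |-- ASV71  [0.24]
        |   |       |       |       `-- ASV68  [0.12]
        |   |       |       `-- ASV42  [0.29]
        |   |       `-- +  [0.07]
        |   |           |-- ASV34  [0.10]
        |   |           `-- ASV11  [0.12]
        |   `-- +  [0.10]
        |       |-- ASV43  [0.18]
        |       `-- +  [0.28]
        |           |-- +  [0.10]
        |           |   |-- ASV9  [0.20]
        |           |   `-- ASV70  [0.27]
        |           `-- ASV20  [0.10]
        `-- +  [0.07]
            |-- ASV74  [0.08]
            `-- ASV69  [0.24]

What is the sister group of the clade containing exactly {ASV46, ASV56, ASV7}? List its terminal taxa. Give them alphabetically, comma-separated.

The clade containing exactly {ASV46, ASV56, ASV7} attaches to the tree at the node subtending ((ASV64,(ASV60,ASV53)),(ASV56,(ASV46,ASV7))).
The other lineage descending from that same node — the sister group — is (ASV64,(ASV60,ASV53)); its 3 tips in alphabetical order are the answer.

ASV53, ASV60, ASV64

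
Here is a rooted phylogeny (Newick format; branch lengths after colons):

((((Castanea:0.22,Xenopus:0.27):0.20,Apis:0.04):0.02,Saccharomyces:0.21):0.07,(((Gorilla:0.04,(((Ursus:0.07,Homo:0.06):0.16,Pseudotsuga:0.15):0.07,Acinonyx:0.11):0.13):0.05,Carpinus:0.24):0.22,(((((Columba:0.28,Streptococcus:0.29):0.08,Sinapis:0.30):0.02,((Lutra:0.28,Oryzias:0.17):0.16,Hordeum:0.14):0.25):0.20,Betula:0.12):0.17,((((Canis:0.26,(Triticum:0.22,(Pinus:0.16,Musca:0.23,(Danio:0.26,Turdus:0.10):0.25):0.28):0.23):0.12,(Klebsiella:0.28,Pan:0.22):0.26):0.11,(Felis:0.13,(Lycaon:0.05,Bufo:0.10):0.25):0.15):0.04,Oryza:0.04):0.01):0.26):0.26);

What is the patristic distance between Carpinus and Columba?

The path runs Carpinus → … → MRCA → … → Columba; the MRCA is the node subtending (((Gorilla,(((Ursus,Homo),Pseudotsuga),Acinonyx)),Carpinus),(((((Columba,Streptococcus),Sinapis),((Lutra,Oryzias),Hordeum)),Betula),((((Canis,(Triticum,(Pinus,Musca,(Danio,Turdus)))),(Klebsiella,Pan)),(Felis,(Lycaon,Bufo))),Oryza))).
Branch lengths along that path: 0.24 + 0.22 + 0.26 + 0.17 + 0.20 + 0.02 + 0.08 + 0.28 = 1.47.

1.47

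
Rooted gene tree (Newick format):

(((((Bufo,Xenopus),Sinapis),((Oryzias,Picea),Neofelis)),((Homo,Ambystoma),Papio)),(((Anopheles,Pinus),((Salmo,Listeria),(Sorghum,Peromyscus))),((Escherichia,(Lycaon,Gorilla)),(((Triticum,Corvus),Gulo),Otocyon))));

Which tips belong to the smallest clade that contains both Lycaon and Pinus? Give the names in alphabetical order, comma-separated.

Anopheles, Corvus, Escherichia, Gorilla, Gulo, Listeria, Lycaon, Otocyon, Peromyscus, Pinus, Salmo, Sorghum, Triticum

Tracing Lycaon: it sits inside (Lycaon,Gorilla).
Tracing Pinus: it sits inside (Anopheles,Pinus).
The smallest clade enclosing both is (((Anopheles,Pinus),((Salmo,Listeria),(Sorghum,Peromyscus))),((Escherichia,(Lycaon,Gorilla)),(((Triticum,Corvus),Gulo),Otocyon))); the answer is its 13 terminal taxa in alphabetical order.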